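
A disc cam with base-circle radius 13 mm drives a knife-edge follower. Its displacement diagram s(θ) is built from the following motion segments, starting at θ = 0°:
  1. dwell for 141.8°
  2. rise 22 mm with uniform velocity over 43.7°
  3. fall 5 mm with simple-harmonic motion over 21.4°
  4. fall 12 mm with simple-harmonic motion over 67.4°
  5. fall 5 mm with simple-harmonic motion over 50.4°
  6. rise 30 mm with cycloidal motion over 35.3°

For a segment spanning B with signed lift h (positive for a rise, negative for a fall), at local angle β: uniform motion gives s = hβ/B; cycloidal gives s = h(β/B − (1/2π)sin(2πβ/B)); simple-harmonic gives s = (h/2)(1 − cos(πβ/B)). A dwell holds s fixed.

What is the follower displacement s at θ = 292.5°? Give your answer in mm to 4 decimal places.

seg 1 [0°–141.8°] dwell: s stays 0.0000
seg 2 [141.8°–185.5°] uniform, h=22: full span → s += 22 → s = 22.0000
seg 3 [185.5°–206.9°] simple-harmonic, h=-5: full span → s += -5 → s = 17.0000
seg 4 [206.9°–274.3°] simple-harmonic, h=-12: full span → s += -12 → s = 5.0000
seg 5 [274.3°–324.7°] simple-harmonic, h=-5: θ=292.5° here. β=18.2, B=50.4. -5/2·(1 − cos(π·0.3611)) = -1.4435 → s = 3.5565

3.5565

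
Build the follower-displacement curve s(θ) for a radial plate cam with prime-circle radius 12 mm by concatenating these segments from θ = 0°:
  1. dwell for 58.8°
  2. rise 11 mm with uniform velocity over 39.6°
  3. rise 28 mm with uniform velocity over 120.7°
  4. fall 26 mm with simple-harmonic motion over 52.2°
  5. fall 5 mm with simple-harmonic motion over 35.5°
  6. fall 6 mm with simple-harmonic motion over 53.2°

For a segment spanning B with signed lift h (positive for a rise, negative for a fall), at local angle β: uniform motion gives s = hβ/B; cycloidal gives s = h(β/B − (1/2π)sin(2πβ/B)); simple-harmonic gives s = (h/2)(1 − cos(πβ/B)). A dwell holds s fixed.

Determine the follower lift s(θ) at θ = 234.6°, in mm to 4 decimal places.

seg 1 [0°–58.8°] dwell: s stays 0.0000
seg 2 [58.8°–98.4°] uniform, h=11: full span → s += 11 → s = 11.0000
seg 3 [98.4°–219.1°] uniform, h=28: full span → s += 28 → s = 39.0000
seg 4 [219.1°–271.3°] simple-harmonic, h=-26: θ=234.6° here. β=15.5, B=52.2. -26/2·(1 − cos(π·0.2969)) = -5.2579 → s = 33.7421

33.7421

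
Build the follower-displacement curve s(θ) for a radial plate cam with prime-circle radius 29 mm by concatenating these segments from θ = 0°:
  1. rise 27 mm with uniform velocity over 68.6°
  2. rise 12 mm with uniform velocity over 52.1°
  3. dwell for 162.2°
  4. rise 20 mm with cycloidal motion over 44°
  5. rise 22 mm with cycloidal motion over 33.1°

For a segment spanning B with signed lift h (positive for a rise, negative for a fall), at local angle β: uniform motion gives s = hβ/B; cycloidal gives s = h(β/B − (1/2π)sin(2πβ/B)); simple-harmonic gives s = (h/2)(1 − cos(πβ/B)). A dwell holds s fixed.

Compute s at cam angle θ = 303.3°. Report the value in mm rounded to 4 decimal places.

seg 1 [0°–68.6°] uniform, h=27: full span → s += 27 → s = 27.0000
seg 2 [68.6°–120.7°] uniform, h=12: full span → s += 12 → s = 39.0000
seg 3 [120.7°–282.9°] dwell: s stays 39.0000
seg 4 [282.9°–326.9°] cycloidal, h=20: θ=303.3° here. β=20.4, B=44. 20·(0.4636 − sin(2π·0.4636)/(2π)) = 8.5518 → s = 47.5518

47.5518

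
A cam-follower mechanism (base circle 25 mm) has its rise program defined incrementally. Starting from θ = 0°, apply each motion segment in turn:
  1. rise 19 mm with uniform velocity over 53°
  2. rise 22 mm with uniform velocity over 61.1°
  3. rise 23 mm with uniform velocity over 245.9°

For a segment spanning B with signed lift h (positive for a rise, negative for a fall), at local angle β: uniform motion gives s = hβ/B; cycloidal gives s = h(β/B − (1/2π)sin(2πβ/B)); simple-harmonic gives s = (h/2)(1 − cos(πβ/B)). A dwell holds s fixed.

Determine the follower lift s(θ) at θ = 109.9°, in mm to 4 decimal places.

seg 1 [0°–53°] uniform, h=19: full span → s += 19 → s = 19.0000
seg 2 [53°–114.1°] uniform, h=22: θ=109.9° here. β=56.9, B=61.1. 22·56.9/61.1 = 20.4877 → s = 39.4877

39.4877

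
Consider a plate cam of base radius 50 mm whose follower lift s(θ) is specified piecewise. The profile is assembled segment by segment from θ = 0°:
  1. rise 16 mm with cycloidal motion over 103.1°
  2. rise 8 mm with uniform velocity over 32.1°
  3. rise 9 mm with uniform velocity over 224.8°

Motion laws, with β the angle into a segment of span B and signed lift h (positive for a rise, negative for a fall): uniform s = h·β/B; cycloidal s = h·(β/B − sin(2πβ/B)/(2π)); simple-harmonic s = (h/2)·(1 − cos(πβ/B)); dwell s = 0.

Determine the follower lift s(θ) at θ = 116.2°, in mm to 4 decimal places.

seg 1 [0°–103.1°] cycloidal, h=16: full span → s += 16 → s = 16.0000
seg 2 [103.1°–135.2°] uniform, h=8: θ=116.2° here. β=13.1, B=32.1. 8·13.1/32.1 = 3.2648 → s = 19.2648

19.2648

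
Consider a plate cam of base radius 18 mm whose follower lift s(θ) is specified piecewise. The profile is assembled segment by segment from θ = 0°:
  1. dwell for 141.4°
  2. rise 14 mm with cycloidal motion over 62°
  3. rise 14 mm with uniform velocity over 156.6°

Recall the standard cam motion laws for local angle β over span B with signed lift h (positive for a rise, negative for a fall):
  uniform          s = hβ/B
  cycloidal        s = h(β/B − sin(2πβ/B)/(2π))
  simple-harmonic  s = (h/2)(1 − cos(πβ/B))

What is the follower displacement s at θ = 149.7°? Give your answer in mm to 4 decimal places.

seg 1 [0°–141.4°] dwell: s stays 0.0000
seg 2 [141.4°–203.4°] cycloidal, h=14: θ=149.7° here. β=8.3, B=62. 14·(0.1339 − sin(2π·0.1339)/(2π)) = 0.2133 → s = 0.2133

0.2133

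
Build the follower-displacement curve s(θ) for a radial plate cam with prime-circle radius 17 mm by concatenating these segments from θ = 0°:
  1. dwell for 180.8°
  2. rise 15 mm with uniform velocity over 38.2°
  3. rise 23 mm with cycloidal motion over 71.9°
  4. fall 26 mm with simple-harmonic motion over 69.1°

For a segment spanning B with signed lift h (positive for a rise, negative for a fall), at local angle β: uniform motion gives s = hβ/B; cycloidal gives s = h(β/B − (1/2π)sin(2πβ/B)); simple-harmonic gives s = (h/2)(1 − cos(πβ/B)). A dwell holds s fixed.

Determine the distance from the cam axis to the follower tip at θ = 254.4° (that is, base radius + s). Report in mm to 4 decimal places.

seg 1 [0°–180.8°] dwell: s stays 0.0000
seg 2 [180.8°–219°] uniform, h=15: full span → s += 15 → s = 15.0000
seg 3 [219°–290.9°] cycloidal, h=23: θ=254.4° here. β=35.4, B=71.9. 23·(0.4924 − sin(2π·0.4924)/(2π)) = 11.1482 → s = 26.1482
radial distance = base radius + s = 17 + 26.1482 = 43.1482

43.1482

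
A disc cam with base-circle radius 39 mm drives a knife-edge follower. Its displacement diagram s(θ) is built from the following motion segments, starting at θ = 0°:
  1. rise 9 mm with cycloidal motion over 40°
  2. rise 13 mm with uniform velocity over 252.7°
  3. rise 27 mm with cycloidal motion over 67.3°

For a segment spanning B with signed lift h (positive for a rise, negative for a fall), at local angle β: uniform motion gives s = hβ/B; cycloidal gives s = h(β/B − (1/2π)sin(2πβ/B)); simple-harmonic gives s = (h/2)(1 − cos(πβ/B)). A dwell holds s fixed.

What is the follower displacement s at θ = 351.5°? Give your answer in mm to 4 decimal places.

seg 1 [0°–40°] cycloidal, h=9: full span → s += 9 → s = 9.0000
seg 2 [40°–292.7°] uniform, h=13: full span → s += 13 → s = 22.0000
seg 3 [292.7°–360°] cycloidal, h=27: θ=351.5° here. β=58.8, B=67.3. 27·(0.8737 − sin(2π·0.8737)/(2π)) = 26.6532 → s = 48.6532

48.6532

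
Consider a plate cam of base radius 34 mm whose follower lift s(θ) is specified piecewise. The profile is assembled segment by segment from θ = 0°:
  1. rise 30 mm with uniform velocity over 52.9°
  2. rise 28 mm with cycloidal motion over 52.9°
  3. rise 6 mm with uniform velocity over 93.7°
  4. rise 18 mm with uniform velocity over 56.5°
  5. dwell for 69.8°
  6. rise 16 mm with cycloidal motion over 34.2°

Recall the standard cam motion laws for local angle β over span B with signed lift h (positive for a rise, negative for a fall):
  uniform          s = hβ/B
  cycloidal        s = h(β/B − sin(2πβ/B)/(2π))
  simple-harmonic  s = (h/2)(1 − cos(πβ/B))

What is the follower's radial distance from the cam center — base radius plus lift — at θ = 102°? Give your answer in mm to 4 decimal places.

seg 1 [0°–52.9°] uniform, h=30: full span → s += 30 → s = 30.0000
seg 2 [52.9°–105.8°] cycloidal, h=28: θ=102° here. β=49.1, B=52.9. 28·(0.9282 − sin(2π·0.9282)/(2π)) = 27.9324 → s = 57.9324
radial distance = base radius + s = 34 + 57.9324 = 91.9324

91.9324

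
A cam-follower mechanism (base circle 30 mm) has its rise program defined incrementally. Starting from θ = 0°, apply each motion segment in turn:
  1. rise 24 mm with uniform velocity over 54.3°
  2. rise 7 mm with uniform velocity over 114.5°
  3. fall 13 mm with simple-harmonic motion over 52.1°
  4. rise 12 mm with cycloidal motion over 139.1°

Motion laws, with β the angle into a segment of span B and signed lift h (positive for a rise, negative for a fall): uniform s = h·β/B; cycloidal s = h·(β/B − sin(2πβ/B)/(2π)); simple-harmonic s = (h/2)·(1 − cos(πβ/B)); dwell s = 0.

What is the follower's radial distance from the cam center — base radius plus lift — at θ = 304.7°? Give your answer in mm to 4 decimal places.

seg 1 [0°–54.3°] uniform, h=24: full span → s += 24 → s = 24.0000
seg 2 [54.3°–168.8°] uniform, h=7: full span → s += 7 → s = 31.0000
seg 3 [168.8°–220.9°] simple-harmonic, h=-13: full span → s += -13 → s = 18.0000
seg 4 [220.9°–360°] cycloidal, h=12: θ=304.7° here. β=83.8, B=139.1. 12·(0.6024 − sin(2π·0.6024)/(2π)) = 8.3755 → s = 26.3755
radial distance = base radius + s = 30 + 26.3755 = 56.3755

56.3755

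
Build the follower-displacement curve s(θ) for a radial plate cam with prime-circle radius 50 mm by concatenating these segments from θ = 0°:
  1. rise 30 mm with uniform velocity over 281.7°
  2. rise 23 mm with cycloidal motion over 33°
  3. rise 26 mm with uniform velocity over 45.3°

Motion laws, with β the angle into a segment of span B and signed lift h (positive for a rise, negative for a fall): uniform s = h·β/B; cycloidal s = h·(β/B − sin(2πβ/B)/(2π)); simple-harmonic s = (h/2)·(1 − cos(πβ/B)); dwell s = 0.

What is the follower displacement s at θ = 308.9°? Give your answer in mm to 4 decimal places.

seg 1 [0°–281.7°] uniform, h=30: full span → s += 30 → s = 30.0000
seg 2 [281.7°–314.7°] cycloidal, h=23: θ=308.9° here. β=27.2, B=33. 23·(0.8242 − sin(2π·0.8242)/(2π)) = 22.2270 → s = 52.2270

52.2270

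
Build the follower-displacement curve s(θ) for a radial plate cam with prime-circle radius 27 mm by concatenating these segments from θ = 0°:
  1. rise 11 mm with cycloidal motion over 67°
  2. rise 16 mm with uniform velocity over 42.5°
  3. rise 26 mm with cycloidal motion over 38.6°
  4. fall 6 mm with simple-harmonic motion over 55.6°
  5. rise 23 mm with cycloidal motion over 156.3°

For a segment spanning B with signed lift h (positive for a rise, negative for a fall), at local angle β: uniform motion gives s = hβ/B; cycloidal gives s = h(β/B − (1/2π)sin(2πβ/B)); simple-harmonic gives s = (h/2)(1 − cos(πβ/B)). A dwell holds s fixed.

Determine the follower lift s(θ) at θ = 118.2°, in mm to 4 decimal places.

seg 1 [0°–67°] cycloidal, h=11: full span → s += 11 → s = 11.0000
seg 2 [67°–109.5°] uniform, h=16: full span → s += 16 → s = 27.0000
seg 3 [109.5°–148.1°] cycloidal, h=26: θ=118.2° here. β=8.7, B=38.6. 26·(0.2254 − sin(2π·0.2254)/(2π)) = 1.7715 → s = 28.7715

28.7715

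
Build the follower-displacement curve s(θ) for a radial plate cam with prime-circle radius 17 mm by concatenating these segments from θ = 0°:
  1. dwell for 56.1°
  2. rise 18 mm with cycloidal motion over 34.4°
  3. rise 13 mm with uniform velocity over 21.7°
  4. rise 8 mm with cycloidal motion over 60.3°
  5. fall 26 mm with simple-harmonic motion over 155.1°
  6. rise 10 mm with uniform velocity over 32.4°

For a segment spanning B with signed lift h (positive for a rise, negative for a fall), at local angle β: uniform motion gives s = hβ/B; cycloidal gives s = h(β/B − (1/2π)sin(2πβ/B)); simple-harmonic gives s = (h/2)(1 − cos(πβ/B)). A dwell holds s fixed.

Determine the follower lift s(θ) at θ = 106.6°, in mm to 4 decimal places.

seg 1 [0°–56.1°] dwell: s stays 0.0000
seg 2 [56.1°–90.5°] cycloidal, h=18: full span → s += 18 → s = 18.0000
seg 3 [90.5°–112.2°] uniform, h=13: θ=106.6° here. β=16.1, B=21.7. 13·16.1/21.7 = 9.6452 → s = 27.6452

27.6452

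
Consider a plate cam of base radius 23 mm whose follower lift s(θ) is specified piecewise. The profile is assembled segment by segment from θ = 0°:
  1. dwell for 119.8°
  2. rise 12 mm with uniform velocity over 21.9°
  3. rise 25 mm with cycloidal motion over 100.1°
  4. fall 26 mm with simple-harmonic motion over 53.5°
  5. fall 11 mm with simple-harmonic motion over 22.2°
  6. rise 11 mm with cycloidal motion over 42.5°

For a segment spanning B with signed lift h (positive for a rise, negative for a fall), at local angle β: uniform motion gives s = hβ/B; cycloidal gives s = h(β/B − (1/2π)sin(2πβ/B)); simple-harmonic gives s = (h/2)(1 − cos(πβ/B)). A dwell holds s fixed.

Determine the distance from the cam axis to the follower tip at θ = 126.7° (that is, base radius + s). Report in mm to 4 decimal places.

seg 1 [0°–119.8°] dwell: s stays 0.0000
seg 2 [119.8°–141.7°] uniform, h=12: θ=126.7° here. β=6.9, B=21.9. 12·6.9/21.9 = 3.7808 → s = 3.7808
radial distance = base radius + s = 23 + 3.7808 = 26.7808

26.7808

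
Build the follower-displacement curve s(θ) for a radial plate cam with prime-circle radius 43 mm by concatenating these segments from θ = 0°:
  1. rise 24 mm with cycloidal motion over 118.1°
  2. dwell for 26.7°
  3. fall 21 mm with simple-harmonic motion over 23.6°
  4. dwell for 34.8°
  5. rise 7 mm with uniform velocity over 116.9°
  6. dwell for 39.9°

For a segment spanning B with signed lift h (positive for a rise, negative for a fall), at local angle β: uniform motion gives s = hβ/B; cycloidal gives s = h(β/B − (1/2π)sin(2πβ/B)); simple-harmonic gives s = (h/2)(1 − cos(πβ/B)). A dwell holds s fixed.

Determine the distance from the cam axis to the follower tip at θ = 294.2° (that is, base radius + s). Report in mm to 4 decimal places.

seg 1 [0°–118.1°] cycloidal, h=24: full span → s += 24 → s = 24.0000
seg 2 [118.1°–144.8°] dwell: s stays 24.0000
seg 3 [144.8°–168.4°] simple-harmonic, h=-21: full span → s += -21 → s = 3.0000
seg 4 [168.4°–203.2°] dwell: s stays 3.0000
seg 5 [203.2°–320.1°] uniform, h=7: θ=294.2° here. β=91, B=116.9. 7·91/116.9 = 5.4491 → s = 8.4491
radial distance = base radius + s = 43 + 8.4491 = 51.4491

51.4491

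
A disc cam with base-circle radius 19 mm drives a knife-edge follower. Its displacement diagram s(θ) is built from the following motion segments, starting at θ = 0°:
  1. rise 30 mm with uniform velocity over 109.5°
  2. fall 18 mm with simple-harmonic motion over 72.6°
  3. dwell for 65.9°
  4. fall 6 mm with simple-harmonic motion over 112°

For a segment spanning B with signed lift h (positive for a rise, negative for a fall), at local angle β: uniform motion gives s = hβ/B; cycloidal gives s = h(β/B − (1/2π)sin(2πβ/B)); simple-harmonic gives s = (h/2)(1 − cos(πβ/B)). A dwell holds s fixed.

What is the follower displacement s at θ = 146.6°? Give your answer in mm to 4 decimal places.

seg 1 [0°–109.5°] uniform, h=30: full span → s += 30 → s = 30.0000
seg 2 [109.5°–182.1°] simple-harmonic, h=-18: θ=146.6° here. β=37.1, B=72.6. -18/2·(1 − cos(π·0.5110)) = -9.3115 → s = 20.6885

20.6885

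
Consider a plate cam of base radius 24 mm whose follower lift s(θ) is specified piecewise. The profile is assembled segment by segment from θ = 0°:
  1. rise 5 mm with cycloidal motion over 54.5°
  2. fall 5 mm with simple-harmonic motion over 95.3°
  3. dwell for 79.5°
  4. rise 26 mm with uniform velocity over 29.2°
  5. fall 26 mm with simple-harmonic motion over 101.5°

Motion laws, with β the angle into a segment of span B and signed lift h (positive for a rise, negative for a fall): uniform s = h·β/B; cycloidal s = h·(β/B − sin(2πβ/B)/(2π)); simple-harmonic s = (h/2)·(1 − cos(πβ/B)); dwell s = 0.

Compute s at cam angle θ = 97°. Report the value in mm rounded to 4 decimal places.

seg 1 [0°–54.5°] cycloidal, h=5: full span → s += 5 → s = 5.0000
seg 2 [54.5°–149.8°] simple-harmonic, h=-5: θ=97° here. β=42.5, B=95.3. -5/2·(1 − cos(π·0.4460)) = -2.0776 → s = 2.9224

2.9224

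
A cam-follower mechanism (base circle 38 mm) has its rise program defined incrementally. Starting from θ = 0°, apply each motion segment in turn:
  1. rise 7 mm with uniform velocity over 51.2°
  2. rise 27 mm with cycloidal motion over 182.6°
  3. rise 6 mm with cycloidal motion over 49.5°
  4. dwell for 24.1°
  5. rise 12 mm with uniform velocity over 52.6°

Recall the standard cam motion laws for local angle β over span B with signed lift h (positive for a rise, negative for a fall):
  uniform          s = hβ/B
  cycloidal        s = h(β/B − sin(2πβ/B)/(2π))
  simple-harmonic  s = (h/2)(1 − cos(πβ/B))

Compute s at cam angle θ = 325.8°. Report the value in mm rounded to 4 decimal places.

seg 1 [0°–51.2°] uniform, h=7: full span → s += 7 → s = 7.0000
seg 2 [51.2°–233.8°] cycloidal, h=27: full span → s += 27 → s = 34.0000
seg 3 [233.8°–283.3°] cycloidal, h=6: full span → s += 6 → s = 40.0000
seg 4 [283.3°–307.4°] dwell: s stays 40.0000
seg 5 [307.4°–360°] uniform, h=12: θ=325.8° here. β=18.4, B=52.6. 12·18.4/52.6 = 4.1977 → s = 44.1977

44.1977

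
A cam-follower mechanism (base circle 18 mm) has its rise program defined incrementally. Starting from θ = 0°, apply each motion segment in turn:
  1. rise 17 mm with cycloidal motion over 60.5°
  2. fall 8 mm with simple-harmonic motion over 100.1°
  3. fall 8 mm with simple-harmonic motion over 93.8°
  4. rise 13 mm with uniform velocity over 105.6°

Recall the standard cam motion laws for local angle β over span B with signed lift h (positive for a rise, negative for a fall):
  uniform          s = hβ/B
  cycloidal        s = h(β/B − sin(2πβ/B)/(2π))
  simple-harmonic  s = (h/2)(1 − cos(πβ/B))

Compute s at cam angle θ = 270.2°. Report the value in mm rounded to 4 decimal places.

seg 1 [0°–60.5°] cycloidal, h=17: full span → s += 17 → s = 17.0000
seg 2 [60.5°–160.6°] simple-harmonic, h=-8: full span → s += -8 → s = 9.0000
seg 3 [160.6°–254.4°] simple-harmonic, h=-8: full span → s += -8 → s = 1.0000
seg 4 [254.4°–360°] uniform, h=13: θ=270.2° here. β=15.8, B=105.6. 13·15.8/105.6 = 1.9451 → s = 2.9451

2.9451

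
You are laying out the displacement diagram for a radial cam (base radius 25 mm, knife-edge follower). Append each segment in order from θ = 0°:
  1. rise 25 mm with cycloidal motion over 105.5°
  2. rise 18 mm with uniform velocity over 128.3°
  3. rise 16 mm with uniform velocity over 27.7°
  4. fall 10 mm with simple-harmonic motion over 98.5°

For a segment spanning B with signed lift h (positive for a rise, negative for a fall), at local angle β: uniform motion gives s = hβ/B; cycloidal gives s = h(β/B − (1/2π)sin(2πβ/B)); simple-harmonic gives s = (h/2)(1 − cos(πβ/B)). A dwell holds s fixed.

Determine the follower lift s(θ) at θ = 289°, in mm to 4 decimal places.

seg 1 [0°–105.5°] cycloidal, h=25: full span → s += 25 → s = 25.0000
seg 2 [105.5°–233.8°] uniform, h=18: full span → s += 18 → s = 43.0000
seg 3 [233.8°–261.5°] uniform, h=16: full span → s += 16 → s = 59.0000
seg 4 [261.5°–360°] simple-harmonic, h=-10: θ=289° here. β=27.5, B=98.5. -10/2·(1 − cos(π·0.2792)) = -1.8031 → s = 57.1969

57.1969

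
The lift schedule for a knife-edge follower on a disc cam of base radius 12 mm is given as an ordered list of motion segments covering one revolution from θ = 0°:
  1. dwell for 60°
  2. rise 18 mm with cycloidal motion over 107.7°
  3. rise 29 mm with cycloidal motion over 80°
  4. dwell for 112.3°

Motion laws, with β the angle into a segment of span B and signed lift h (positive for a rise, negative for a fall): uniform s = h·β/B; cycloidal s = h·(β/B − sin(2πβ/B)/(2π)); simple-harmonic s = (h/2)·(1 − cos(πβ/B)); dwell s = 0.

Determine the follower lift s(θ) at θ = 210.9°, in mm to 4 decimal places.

seg 1 [0°–60°] dwell: s stays 0.0000
seg 2 [60°–167.7°] cycloidal, h=18: full span → s += 18 → s = 18.0000
seg 3 [167.7°–247.7°] cycloidal, h=29: θ=210.9° here. β=43.2, B=80. 29·(0.5400 − sin(2π·0.5400)/(2π)) = 16.8078 → s = 34.8078

34.8078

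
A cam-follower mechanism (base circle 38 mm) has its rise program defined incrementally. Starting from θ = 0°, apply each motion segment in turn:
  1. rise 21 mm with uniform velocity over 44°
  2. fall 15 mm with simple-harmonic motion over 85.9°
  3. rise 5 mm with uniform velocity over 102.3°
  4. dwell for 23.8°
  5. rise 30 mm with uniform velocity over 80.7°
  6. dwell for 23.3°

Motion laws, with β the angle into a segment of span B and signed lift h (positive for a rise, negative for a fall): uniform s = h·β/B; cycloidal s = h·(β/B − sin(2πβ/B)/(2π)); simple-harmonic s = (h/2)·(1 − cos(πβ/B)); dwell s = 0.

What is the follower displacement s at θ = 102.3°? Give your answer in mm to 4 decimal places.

seg 1 [0°–44°] uniform, h=21: full span → s += 21 → s = 21.0000
seg 2 [44°–129.9°] simple-harmonic, h=-15: θ=102.3° here. β=58.3, B=85.9. -15/2·(1 − cos(π·0.6787)) = -11.4927 → s = 9.5073

9.5073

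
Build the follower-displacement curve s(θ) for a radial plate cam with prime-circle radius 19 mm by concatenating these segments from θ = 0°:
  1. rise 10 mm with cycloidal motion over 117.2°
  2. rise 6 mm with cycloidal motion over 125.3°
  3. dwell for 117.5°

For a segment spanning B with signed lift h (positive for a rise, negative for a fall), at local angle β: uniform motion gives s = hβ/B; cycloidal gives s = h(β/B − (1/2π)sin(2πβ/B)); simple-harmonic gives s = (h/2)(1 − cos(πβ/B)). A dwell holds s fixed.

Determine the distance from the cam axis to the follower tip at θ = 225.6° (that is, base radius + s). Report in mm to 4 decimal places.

seg 1 [0°–117.2°] cycloidal, h=10: full span → s += 10 → s = 10.0000
seg 2 [117.2°–242.5°] cycloidal, h=6: θ=225.6° here. β=108.4, B=125.3. 6·(0.8651 − sin(2π·0.8651)/(2π)) = 5.9066 → s = 15.9066
radial distance = base radius + s = 19 + 15.9066 = 34.9066

34.9066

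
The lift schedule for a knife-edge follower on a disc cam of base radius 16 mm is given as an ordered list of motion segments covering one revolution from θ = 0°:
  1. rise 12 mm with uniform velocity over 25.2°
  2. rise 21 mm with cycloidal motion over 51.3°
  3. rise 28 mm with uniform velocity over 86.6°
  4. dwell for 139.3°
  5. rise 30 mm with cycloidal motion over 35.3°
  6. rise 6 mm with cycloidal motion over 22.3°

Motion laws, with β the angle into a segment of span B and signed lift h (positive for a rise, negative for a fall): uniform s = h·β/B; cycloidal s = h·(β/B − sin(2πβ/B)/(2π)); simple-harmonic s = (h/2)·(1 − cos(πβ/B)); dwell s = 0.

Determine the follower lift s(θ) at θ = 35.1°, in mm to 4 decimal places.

seg 1 [0°–25.2°] uniform, h=12: full span → s += 12 → s = 12.0000
seg 2 [25.2°–76.5°] cycloidal, h=21: θ=35.1° here. β=9.9, B=51.3. 21·(0.1930 − sin(2π·0.1930)/(2π)) = 0.9226 → s = 12.9226

12.9226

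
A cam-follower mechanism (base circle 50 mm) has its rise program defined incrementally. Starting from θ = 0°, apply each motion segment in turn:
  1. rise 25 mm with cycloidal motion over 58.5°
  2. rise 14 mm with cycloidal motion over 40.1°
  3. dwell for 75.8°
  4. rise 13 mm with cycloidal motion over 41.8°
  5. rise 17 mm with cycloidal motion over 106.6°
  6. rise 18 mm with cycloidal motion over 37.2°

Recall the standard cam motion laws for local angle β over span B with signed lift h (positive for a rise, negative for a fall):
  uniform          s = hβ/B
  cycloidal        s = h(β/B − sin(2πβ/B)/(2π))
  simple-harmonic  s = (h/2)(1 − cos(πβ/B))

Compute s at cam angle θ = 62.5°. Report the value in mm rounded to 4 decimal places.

seg 1 [0°–58.5°] cycloidal, h=25: full span → s += 25 → s = 25.0000
seg 2 [58.5°–98.6°] cycloidal, h=14: θ=62.5° here. β=4, B=40.1. 14·(0.0998 − sin(2π·0.0998)/(2π)) = 0.0896 → s = 25.0896

25.0896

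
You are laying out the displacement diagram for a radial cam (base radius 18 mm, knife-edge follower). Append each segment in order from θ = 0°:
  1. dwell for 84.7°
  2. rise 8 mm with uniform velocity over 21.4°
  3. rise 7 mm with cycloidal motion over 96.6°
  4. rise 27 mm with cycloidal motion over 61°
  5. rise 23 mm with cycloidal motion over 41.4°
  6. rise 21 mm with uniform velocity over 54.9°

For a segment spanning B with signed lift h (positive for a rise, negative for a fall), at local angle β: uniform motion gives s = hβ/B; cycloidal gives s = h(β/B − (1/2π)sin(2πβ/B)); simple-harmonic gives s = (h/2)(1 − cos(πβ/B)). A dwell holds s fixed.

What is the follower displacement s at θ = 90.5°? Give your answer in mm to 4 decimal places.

seg 1 [0°–84.7°] dwell: s stays 0.0000
seg 2 [84.7°–106.1°] uniform, h=8: θ=90.5° here. β=5.8, B=21.4. 8·5.8/21.4 = 2.1682 → s = 2.1682

2.1682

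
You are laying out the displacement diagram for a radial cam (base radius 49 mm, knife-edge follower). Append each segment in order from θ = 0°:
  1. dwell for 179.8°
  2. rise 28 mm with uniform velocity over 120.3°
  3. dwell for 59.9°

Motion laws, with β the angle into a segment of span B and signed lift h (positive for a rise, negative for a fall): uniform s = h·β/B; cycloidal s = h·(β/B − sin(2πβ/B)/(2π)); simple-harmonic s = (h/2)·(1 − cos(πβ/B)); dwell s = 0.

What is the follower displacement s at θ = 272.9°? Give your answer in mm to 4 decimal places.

seg 1 [0°–179.8°] dwell: s stays 0.0000
seg 2 [179.8°–300.1°] uniform, h=28: θ=272.9° here. β=93.1, B=120.3. 28·93.1/120.3 = 21.6692 → s = 21.6692

21.6692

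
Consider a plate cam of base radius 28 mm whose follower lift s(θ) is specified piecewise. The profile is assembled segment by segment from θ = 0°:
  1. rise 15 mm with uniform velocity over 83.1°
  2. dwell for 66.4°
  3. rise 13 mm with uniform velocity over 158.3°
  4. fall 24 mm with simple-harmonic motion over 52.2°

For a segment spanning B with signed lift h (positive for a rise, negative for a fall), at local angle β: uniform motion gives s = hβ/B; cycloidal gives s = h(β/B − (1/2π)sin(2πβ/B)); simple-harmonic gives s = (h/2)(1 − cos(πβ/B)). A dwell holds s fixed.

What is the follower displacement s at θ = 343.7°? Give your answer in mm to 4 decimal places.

seg 1 [0°–83.1°] uniform, h=15: full span → s += 15 → s = 15.0000
seg 2 [83.1°–149.5°] dwell: s stays 15.0000
seg 3 [149.5°–307.8°] uniform, h=13: full span → s += 13 → s = 28.0000
seg 4 [307.8°–360°] simple-harmonic, h=-24: θ=343.7° here. β=35.9, B=52.2. -24/2·(1 − cos(π·0.6877)) = -18.6743 → s = 9.3257

9.3257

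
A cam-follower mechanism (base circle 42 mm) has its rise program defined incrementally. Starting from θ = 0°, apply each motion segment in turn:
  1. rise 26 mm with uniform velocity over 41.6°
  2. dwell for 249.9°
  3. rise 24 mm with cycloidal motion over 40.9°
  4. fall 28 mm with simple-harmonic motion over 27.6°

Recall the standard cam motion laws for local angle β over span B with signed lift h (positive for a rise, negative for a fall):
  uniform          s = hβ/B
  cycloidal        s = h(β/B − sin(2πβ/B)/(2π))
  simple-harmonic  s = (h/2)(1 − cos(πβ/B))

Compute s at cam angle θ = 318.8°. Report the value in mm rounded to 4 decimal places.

seg 1 [0°–41.6°] uniform, h=26: full span → s += 26 → s = 26.0000
seg 2 [41.6°–291.5°] dwell: s stays 26.0000
seg 3 [291.5°–332.4°] cycloidal, h=24: θ=318.8° here. β=27.3, B=40.9. 24·(0.6675 − sin(2π·0.6675)/(2π)) = 19.3373 → s = 45.3373

45.3373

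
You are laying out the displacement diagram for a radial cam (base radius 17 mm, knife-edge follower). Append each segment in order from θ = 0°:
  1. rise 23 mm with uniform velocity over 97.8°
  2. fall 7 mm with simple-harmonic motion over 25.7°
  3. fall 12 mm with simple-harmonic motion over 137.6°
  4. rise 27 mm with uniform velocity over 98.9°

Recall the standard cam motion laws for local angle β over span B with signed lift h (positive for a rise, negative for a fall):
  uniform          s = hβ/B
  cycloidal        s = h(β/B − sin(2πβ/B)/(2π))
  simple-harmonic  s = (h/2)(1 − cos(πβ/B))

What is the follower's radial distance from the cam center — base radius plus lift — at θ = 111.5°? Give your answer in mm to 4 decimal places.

seg 1 [0°–97.8°] uniform, h=23: full span → s += 23 → s = 23.0000
seg 2 [97.8°–123.5°] simple-harmonic, h=-7: θ=111.5° here. β=13.7, B=25.7. -7/2·(1 − cos(π·0.5331)) = -3.8630 → s = 19.1370
radial distance = base radius + s = 17 + 19.1370 = 36.1370

36.1370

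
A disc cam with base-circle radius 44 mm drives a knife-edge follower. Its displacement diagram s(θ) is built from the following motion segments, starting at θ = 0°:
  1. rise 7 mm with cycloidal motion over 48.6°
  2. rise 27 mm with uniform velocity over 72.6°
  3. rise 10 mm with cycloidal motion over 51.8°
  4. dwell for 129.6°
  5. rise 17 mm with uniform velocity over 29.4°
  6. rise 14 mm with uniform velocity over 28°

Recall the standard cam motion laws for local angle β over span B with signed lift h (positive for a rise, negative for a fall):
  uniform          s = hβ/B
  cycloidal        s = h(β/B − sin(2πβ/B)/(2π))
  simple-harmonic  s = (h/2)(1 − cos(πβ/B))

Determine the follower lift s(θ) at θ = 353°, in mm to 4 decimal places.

seg 1 [0°–48.6°] cycloidal, h=7: full span → s += 7 → s = 7.0000
seg 2 [48.6°–121.2°] uniform, h=27: full span → s += 27 → s = 34.0000
seg 3 [121.2°–173°] cycloidal, h=10: full span → s += 10 → s = 44.0000
seg 4 [173°–302.6°] dwell: s stays 44.0000
seg 5 [302.6°–332°] uniform, h=17: full span → s += 17 → s = 61.0000
seg 6 [332°–360°] uniform, h=14: θ=353° here. β=21, B=28. 14·21/28 = 10.5000 → s = 71.5000

71.5000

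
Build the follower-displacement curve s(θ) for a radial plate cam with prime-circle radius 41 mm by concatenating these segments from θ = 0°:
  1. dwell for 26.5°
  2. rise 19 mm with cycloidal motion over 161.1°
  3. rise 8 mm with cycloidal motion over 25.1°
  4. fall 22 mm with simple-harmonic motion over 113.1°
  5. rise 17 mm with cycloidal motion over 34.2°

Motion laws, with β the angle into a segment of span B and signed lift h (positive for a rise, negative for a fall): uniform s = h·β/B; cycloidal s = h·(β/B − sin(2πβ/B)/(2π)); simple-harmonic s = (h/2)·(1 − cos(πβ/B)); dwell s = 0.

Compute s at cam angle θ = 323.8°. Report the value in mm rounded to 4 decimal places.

seg 1 [0°–26.5°] dwell: s stays 0.0000
seg 2 [26.5°–187.6°] cycloidal, h=19: full span → s += 19 → s = 19.0000
seg 3 [187.6°–212.7°] cycloidal, h=8: full span → s += 8 → s = 27.0000
seg 4 [212.7°–325.8°] simple-harmonic, h=-22: θ=323.8° here. β=111.1, B=113.1. -22/2·(1 − cos(π·0.9823)) = -21.9830 → s = 5.0170

5.0170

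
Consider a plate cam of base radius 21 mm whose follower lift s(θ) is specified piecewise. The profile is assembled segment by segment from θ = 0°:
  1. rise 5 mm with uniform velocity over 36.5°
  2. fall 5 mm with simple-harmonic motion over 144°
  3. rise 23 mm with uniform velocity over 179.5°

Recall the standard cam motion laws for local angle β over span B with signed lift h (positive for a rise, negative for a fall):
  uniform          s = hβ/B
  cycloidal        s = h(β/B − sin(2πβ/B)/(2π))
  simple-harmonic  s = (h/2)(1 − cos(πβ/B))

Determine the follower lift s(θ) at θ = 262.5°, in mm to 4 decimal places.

seg 1 [0°–36.5°] uniform, h=5: full span → s += 5 → s = 5.0000
seg 2 [36.5°–180.5°] simple-harmonic, h=-5: full span → s += -5 → s = 0.0000
seg 3 [180.5°–360°] uniform, h=23: θ=262.5° here. β=82, B=179.5. 23·82/179.5 = 10.5070 → s = 10.5070

10.5070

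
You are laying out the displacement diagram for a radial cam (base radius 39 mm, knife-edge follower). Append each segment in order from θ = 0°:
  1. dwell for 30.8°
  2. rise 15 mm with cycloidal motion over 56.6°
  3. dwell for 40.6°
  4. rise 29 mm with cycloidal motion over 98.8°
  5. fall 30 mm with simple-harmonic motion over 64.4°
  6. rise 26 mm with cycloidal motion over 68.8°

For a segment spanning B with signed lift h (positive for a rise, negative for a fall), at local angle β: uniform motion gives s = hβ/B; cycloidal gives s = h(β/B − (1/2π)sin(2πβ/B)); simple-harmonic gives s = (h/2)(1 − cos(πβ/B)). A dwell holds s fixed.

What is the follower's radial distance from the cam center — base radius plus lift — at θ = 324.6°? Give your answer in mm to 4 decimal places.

seg 1 [0°–30.8°] dwell: s stays 0.0000
seg 2 [30.8°–87.4°] cycloidal, h=15: full span → s += 15 → s = 15.0000
seg 3 [87.4°–128°] dwell: s stays 15.0000
seg 4 [128°–226.8°] cycloidal, h=29: full span → s += 29 → s = 44.0000
seg 5 [226.8°–291.2°] simple-harmonic, h=-30: full span → s += -30 → s = 14.0000
seg 6 [291.2°–360°] cycloidal, h=26: θ=324.6° here. β=33.4, B=68.8. 26·(0.4855 − sin(2π·0.4855)/(2π)) = 12.2447 → s = 26.2447
radial distance = base radius + s = 39 + 26.2447 = 65.2447

65.2447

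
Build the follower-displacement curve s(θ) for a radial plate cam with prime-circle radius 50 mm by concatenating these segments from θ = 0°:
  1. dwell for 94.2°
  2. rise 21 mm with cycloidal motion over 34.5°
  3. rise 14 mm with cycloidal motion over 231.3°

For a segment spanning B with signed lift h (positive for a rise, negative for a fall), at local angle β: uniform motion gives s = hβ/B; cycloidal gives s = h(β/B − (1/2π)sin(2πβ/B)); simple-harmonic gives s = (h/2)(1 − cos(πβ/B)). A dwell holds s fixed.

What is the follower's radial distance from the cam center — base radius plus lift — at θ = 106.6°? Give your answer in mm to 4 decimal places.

seg 1 [0°–94.2°] dwell: s stays 0.0000
seg 2 [94.2°–128.7°] cycloidal, h=21: θ=106.6° here. β=12.4, B=34.5. 21·(0.3594 − sin(2π·0.3594)/(2π)) = 4.9648 → s = 4.9648
radial distance = base radius + s = 50 + 4.9648 = 54.9648

54.9648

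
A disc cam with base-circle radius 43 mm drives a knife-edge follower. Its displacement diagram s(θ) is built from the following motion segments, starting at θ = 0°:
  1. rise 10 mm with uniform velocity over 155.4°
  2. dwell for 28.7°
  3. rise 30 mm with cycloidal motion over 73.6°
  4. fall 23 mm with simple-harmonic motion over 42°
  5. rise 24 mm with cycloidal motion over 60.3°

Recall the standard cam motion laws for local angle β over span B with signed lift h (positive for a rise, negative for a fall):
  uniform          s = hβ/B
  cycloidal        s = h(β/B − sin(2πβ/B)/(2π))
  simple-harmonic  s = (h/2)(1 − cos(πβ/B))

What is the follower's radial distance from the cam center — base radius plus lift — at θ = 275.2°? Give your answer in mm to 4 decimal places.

seg 1 [0°–155.4°] uniform, h=10: full span → s += 10 → s = 10.0000
seg 2 [155.4°–184.1°] dwell: s stays 10.0000
seg 3 [184.1°–257.7°] cycloidal, h=30: full span → s += 30 → s = 40.0000
seg 4 [257.7°–299.7°] simple-harmonic, h=-23: θ=275.2° here. β=17.5, B=42. -23/2·(1 − cos(π·0.4167)) = -8.5236 → s = 31.4764
radial distance = base radius + s = 43 + 31.4764 = 74.4764

74.4764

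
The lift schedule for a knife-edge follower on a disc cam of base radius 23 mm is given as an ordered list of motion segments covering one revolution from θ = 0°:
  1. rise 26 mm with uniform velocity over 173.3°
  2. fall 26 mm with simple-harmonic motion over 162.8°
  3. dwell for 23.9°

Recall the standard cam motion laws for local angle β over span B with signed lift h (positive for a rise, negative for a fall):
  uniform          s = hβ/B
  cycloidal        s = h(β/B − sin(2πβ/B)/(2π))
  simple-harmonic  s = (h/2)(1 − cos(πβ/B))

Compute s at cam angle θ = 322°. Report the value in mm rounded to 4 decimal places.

seg 1 [0°–173.3°] uniform, h=26: full span → s += 26 → s = 26.0000
seg 2 [173.3°–336.1°] simple-harmonic, h=-26: θ=322° here. β=148.7, B=162.8. -26/2·(1 − cos(π·0.9134)) = -25.5217 → s = 0.4783

0.4783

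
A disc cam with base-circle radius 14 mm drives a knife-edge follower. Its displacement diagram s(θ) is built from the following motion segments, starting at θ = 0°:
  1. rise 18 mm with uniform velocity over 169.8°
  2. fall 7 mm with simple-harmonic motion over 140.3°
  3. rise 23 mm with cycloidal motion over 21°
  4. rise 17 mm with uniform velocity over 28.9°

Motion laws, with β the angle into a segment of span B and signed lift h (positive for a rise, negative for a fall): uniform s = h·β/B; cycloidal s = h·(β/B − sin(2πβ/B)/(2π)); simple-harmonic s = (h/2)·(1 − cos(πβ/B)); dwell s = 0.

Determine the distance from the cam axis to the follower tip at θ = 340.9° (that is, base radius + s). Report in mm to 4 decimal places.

seg 1 [0°–169.8°] uniform, h=18: full span → s += 18 → s = 18.0000
seg 2 [169.8°–310.1°] simple-harmonic, h=-7: full span → s += -7 → s = 11.0000
seg 3 [310.1°–331.1°] cycloidal, h=23: full span → s += 23 → s = 34.0000
seg 4 [331.1°–360°] uniform, h=17: θ=340.9° here. β=9.8, B=28.9. 17·9.8/28.9 = 5.7647 → s = 39.7647
radial distance = base radius + s = 14 + 39.7647 = 53.7647

53.7647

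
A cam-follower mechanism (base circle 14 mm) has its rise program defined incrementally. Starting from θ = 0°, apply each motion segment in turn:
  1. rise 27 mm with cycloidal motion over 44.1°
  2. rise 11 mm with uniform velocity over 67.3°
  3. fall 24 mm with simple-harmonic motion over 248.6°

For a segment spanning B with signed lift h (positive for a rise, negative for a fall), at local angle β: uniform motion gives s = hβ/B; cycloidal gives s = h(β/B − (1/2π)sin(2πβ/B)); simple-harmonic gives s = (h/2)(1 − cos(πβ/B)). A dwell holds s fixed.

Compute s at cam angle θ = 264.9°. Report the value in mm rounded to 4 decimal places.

seg 1 [0°–44.1°] cycloidal, h=27: full span → s += 27 → s = 27.0000
seg 2 [44.1°–111.4°] uniform, h=11: full span → s += 11 → s = 38.0000
seg 3 [111.4°–360°] simple-harmonic, h=-24: θ=264.9° here. β=153.5, B=248.6. -24/2·(1 − cos(π·0.6175)) = -16.3282 → s = 21.6718

21.6718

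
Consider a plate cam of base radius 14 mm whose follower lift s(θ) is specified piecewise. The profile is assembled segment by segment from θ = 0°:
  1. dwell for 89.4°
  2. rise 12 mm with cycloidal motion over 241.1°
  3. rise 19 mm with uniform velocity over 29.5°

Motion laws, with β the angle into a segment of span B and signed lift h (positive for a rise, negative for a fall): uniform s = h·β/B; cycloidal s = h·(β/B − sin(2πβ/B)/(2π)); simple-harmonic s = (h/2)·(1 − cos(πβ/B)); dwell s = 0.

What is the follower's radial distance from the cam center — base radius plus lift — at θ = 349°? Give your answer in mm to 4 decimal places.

seg 1 [0°–89.4°] dwell: s stays 0.0000
seg 2 [89.4°–330.5°] cycloidal, h=12: full span → s += 12 → s = 12.0000
seg 3 [330.5°–360°] uniform, h=19: θ=349° here. β=18.5, B=29.5. 19·18.5/29.5 = 11.9153 → s = 23.9153
radial distance = base radius + s = 14 + 23.9153 = 37.9153

37.9153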